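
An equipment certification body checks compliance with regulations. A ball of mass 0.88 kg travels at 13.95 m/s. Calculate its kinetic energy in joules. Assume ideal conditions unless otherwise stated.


KE = 0.5 * m * v^2
KE = 0.5 * 0.88 * 13.95^2
KE = 0.5 * 0.88 * 194.6025 = 85.6251 J

85.6251 J


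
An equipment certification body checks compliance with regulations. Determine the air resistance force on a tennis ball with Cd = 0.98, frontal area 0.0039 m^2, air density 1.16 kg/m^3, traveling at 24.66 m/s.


Fd = 0.5 * Cd * rho * A * v^2
Fd = 0.5 * 0.98 * 1.16 * 0.0039 * 24.66^2
v^2 = 608.1156
Fd = 0.5 * 0.98 * 1.16 * 0.0039 * 608.1156 = 1.348 N

1.348 N


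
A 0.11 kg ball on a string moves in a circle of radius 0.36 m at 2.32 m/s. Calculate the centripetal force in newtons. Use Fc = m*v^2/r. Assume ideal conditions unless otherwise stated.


Fc = m * v^2 / r
v^2 = 2.32^2 = 5.3824
Fc = 0.11 * 5.3824 / 0.36
Fc = 0.5921 / 0.36 = 1.6446 N

1.6446 N


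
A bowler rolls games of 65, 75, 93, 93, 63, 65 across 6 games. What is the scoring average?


Average = sum / n
Sum = 454
Average = 454 / 6 = 75.6667

75.6667


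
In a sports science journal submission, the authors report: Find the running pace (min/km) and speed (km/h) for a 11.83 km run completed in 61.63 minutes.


Pace = time / distance = 61.63 min / 11.83 km = 5.2096 min/km
Speed = distance / time_in_hours = 11.83 / 1.0272 hr
Speed = 11.5171 km/h

5.2096 min/km, 11.5171 km/h


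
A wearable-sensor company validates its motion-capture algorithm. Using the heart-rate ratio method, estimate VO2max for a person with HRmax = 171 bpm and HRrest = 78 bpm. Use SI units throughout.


VO2max = 15.3 * HRmax / HRrest
VO2max = 15.3 * 171 / 78
VO2max = 2616.3 / 78 = 33.5423 mL/kg/min

33.5423 mL/kg/min


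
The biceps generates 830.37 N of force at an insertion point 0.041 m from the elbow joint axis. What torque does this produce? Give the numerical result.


tau = F * d
tau = 830.37 * 0.041
tau = 34.0452 N*m

34.0452 N*m


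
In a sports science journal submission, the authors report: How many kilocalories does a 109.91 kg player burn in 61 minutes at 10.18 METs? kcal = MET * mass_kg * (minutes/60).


kcal = MET * mass * time_hr
Convert time: 61 min = 1.0167 hr
kcal = 10.18 * 109.91 * 1.0167
kcal = 1137.5319 kcal

1137.5319 kcal


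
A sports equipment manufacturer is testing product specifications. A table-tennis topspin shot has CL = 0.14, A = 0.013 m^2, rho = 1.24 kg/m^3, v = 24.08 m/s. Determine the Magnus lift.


FM = 0.5 * CL * rho * A * v^2
FM = 0.5 * 0.14 * 1.24 * 0.013 * 24.08^2
v^2 = 579.8464
FM = 0.5 * 0.14 * 1.24 * 0.013 * 579.8464 = 0.6543 N

0.6543 N


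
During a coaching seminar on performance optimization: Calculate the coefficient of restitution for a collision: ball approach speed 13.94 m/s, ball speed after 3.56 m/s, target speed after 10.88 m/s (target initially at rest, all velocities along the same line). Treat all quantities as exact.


e = (v2_after - v1_after) / (v1_before - v2_before)
Numerator = 10.88 - 3.56 = 7.32
Denominator = 13.94 - 0 = 13.94
e = 7.32 / 13.94 = 0.5251

0.5251


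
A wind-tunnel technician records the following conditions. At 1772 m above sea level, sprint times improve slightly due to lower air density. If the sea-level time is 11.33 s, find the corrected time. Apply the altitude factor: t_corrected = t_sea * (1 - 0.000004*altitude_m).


Correction factor = 1 - 0.000004 * 1772 = 0.992912
t_corrected = t_sea * factor = 11.33 * 0.992912
t_corrected = 11.2497 s

11.2497 s


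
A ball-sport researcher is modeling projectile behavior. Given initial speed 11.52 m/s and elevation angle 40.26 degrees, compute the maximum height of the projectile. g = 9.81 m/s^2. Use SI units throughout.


H = (v*sin(theta))^2 / (2*g)
vy = v*sin(theta) = 11.52 * sin(40.26 deg) = 7.4449 m/s
H = vy^2 / (2*g) = 55.4263 / (2*9.81)
H = 55.4263 / 19.62 = 2.825 m

2.825 m


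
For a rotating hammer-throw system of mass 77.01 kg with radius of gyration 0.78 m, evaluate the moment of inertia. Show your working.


I = m * k^2
I = 77.01 * 0.78^2
I = 77.01 * 0.6084 = 46.8529 kg*m^2

46.8529 kg*m^2


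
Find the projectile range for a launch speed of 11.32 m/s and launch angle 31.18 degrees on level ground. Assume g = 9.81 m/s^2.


R = v^2 * sin(2*theta) / g
Convert angle to radians: theta = 31.18 deg = 0.5442 rad
sin(2*theta) = sin(1.0884) = 0.8859
R = 11.32^2 * 0.8859 / 9.81
R = 128.1424 * 0.8859 / 9.81 = 11.5717 m

11.5717 m


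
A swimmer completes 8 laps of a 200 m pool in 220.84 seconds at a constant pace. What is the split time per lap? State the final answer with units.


Split time = total_time / n_laps = 220.84 / 8
Split time = 27.605 s per lap

27.605 s


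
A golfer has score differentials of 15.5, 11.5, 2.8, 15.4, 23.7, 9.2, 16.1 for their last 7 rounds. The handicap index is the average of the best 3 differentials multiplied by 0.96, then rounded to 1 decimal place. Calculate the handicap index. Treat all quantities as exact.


All differentials: 15.5, 11.5, 2.8, 15.4, 23.7, 9.2, 16.1
Sorted: 2.8, 9.2, 11.5, 15.4, 15.5, 16.1, 23.7
Best 3: 2.8, 9.2, 11.5
Average of best = 23.5 / 3 = 7.8333
Raw index = 7.8333 * 0.96 = 7.52
Handicap index = round(7.52, 1) = 7.5

7.5


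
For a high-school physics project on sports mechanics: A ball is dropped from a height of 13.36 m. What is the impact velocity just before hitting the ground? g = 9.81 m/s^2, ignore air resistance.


v = sqrt(2 * g * h)
v = sqrt(2 * 9.81 * 13.36)
v = sqrt(262.1232) = 16.1902 m/s

16.1902 m/s


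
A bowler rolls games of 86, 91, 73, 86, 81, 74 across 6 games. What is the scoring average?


Average = sum / n
Sum = 491
Average = 491 / 6 = 81.8333

81.8333


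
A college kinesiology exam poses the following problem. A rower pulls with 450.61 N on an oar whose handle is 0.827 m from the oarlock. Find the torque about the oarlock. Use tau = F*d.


tau = F * d
tau = 450.61 * 0.827
tau = 372.6545 N*m

372.6545 N*m


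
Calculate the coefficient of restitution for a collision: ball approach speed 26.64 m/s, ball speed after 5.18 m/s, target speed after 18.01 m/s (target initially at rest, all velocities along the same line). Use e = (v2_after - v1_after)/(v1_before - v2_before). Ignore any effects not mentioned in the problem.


e = (v2_after - v1_after) / (v1_before - v2_before)
Numerator = 18.01 - 5.18 = 12.83
Denominator = 26.64 - 0 = 26.64
e = 12.83 / 26.64 = 0.4816

0.4816


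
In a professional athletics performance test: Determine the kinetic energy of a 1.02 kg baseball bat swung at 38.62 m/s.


KE = 0.5 * m * v^2
KE = 0.5 * 1.02 * 38.62^2
KE = 0.5 * 1.02 * 1491.5044 = 760.6672 J

760.6672 J


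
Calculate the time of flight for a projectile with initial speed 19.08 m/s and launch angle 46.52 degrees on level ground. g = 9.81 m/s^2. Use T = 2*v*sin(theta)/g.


T = 2*v*sin(theta)/g
sin(theta) = sin(46.52 deg) = 0.7256
T = 2*19.08*0.7256 / 9.81
T = 27.6895 / 9.81 = 2.8226 s

2.8226 s


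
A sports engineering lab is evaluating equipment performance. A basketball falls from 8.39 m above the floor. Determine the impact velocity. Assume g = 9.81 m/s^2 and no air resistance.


v = sqrt(2 * g * h)
v = sqrt(2 * 9.81 * 8.39)
v = sqrt(164.6118) = 12.8301 m/s

12.8301 m/s


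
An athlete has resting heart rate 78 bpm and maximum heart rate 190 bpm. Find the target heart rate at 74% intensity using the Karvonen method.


Target = HRrest + pct*(HRmax - HRrest)
Heart rate reserve = HRmax - HRrest = 190 - 78 = 112 bpm
Fraction = 74% = 0.74
Target = 78 + 0.74 * 112
Target = 78 + 82.88 = 160.88 bpm

160.88 bpm


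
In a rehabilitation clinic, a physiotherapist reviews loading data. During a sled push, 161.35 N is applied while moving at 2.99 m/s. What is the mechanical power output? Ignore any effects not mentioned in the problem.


P = F * v
P = 161.35 * 2.99
P = 482.4365 W

482.4365 W


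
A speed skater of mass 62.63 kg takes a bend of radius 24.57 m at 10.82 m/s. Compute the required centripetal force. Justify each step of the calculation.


Fc = m * v^2 / r
v^2 = 10.82^2 = 117.0724
Fc = 62.63 * 117.0724 / 24.57
Fc = 7332.2444 / 24.57 = 298.4226 N

298.4226 N


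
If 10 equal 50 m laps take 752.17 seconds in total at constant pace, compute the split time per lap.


Split time = total_time / n_laps = 752.17 / 10
Split time = 75.217 s per lap

75.217 s


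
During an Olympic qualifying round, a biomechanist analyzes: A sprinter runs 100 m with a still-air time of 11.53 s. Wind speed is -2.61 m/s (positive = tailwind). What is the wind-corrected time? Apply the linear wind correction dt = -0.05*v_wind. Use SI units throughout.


dt = -0.05 * v_wind = -0.05 * -2.61 = 0.1305 s
t_corrected = t_still + dt = 11.53 + (0.1305)
t_corrected = 11.6605 s

11.6605 s


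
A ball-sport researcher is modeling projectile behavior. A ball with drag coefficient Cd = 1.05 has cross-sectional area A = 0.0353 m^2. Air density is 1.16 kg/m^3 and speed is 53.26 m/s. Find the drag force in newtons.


Fd = 0.5 * Cd * rho * A * v^2
Fd = 0.5 * 1.05 * 1.16 * 0.0353 * 53.26^2
v^2 = 2836.6276
Fd = 0.5 * 1.05 * 1.16 * 0.0353 * 2836.6276 = 60.981 N

60.981 N


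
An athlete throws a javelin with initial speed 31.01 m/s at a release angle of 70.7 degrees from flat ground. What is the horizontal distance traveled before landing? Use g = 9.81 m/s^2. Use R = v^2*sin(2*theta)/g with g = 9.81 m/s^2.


R = v^2 * sin(2*theta) / g
Convert angle to radians: theta = 70.7 deg = 1.2339 rad
sin(2*theta) = sin(2.4679) = 0.6239
R = 31.01^2 * 0.6239 / 9.81
R = 961.6201 * 0.6239 / 9.81 = 61.1555 m

61.1555 m


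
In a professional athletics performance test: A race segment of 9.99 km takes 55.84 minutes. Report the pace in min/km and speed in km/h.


Pace = time / distance = 55.84 min / 9.99 km = 5.5896 min/km
Speed = distance / time_in_hours = 9.99 / 0.9307 hr
Speed = 10.7342 km/h

5.5896 min/km, 10.7342 km/h


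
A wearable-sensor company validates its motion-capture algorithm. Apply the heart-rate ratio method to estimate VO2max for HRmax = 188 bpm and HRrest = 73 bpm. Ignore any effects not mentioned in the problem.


VO2max = 15.3 * HRmax / HRrest
VO2max = 15.3 * 188 / 73
VO2max = 2876.4 / 73 = 39.4027 mL/kg/min

39.4027 mL/kg/min


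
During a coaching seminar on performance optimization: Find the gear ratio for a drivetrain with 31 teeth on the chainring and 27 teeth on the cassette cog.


GR = front_teeth / rear_teeth
GR = 31 / 27
GR = 1.1481

1.1481


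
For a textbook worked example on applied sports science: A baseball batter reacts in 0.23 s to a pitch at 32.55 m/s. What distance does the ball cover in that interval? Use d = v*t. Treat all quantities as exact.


d = v * t
d = 32.55 * 0.23
d = 7.4865 m

7.4865 m


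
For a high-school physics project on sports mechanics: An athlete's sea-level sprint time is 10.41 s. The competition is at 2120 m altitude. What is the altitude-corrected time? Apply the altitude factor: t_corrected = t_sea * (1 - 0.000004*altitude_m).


Correction factor = 1 - 0.000004 * 2120 = 0.99152
t_corrected = t_sea * factor = 10.41 * 0.99152
t_corrected = 10.3217 s

10.3217 s


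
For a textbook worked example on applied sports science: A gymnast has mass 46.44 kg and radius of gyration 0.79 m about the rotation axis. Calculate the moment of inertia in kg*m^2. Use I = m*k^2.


I = m * k^2
I = 46.44 * 0.79^2
I = 46.44 * 0.6241 = 28.9832 kg*m^2

28.9832 kg*m^2


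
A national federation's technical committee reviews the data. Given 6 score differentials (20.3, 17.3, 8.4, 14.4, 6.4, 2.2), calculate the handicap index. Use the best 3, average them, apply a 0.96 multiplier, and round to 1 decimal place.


All differentials: 20.3, 17.3, 8.4, 14.4, 6.4, 2.2
Sorted: 2.2, 6.4, 8.4, 14.4, 17.3, 20.3
Best 3: 2.2, 6.4, 8.4
Average of best = 17 / 3 = 5.6667
Raw index = 5.6667 * 0.96 = 5.44
Handicap index = round(5.44, 1) = 5.4

5.4


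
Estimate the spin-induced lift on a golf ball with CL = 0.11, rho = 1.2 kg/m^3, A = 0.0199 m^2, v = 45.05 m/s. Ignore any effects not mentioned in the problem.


FM = 0.5 * CL * rho * A * v^2
FM = 0.5 * 0.11 * 1.2 * 0.0199 * 45.05^2
v^2 = 2029.5025
FM = 0.5 * 0.11 * 1.2 * 0.0199 * 2029.5025 = 2.6655 N

2.6655 N


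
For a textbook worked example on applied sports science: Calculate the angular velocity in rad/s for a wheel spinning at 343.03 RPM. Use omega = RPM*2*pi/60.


omega = RPM * 2 * pi / 60
omega = 343.03 * 2 * 3.14159 / 60
omega = 2155.3211 / 60 = 35.922 rad/s

35.922 rad/s


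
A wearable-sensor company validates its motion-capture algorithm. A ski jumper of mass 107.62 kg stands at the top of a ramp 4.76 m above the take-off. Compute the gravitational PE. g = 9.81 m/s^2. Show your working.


PE = m * g * h
PE = 107.62 * 9.81 * 4.76
PE = 1055.7522 * 4.76 = 5025.3805 J

5025.3805 J


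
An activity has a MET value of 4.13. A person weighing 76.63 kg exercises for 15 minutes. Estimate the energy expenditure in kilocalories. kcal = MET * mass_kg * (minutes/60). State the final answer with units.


kcal = MET * mass * time_hr
Convert time: 15 min = 0.25 hr
kcal = 4.13 * 76.63 * 0.25
kcal = 79.1205 kcal

79.1205 kcal


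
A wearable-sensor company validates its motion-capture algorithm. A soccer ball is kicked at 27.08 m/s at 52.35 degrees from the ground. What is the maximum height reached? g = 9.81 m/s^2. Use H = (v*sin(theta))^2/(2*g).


H = (v*sin(theta))^2 / (2*g)
vy = v*sin(theta) = 27.08 * sin(52.35 deg) = 21.4408 m/s
H = vy^2 / (2*g) = 459.7069 / (2*9.81)
H = 459.7069 / 19.62 = 23.4305 m

23.4305 m


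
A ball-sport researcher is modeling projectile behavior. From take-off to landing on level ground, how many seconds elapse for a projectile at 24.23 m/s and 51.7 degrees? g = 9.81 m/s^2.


T = 2*v*sin(theta)/g
sin(theta) = sin(51.7 deg) = 0.7848
T = 2*24.23*0.7848 / 9.81
T = 38.0303 / 9.81 = 3.8767 s

3.8767 s


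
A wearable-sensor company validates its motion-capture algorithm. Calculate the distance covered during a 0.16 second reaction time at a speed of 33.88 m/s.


d = v * t
d = 33.88 * 0.16
d = 5.4208 m

5.4208 m


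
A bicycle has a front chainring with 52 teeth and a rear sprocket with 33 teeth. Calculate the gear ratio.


GR = front_teeth / rear_teeth
GR = 52 / 33
GR = 1.5758

1.5758


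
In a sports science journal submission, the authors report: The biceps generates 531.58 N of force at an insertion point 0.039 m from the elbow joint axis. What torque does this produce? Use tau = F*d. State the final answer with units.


tau = F * d
tau = 531.58 * 0.039
tau = 20.7316 N*m

20.7316 N*m


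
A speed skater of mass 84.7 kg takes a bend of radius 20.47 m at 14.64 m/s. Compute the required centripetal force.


Fc = m * v^2 / r
v^2 = 14.64^2 = 214.3296
Fc = 84.7 * 214.3296 / 20.47
Fc = 18153.7171 / 20.47 = 886.845 N

886.845 N


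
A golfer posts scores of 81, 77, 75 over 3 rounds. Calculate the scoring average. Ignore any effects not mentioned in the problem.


Average = sum / n
Sum = 233
Average = 233 / 3 = 77.6667

77.6667


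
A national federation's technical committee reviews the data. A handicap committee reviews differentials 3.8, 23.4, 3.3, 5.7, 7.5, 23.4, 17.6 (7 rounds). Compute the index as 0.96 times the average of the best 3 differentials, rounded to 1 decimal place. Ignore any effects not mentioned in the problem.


All differentials: 3.8, 23.4, 3.3, 5.7, 7.5, 23.4, 17.6
Sorted: 3.3, 3.8, 5.7, 7.5, 17.6, 23.4, 23.4
Best 3: 3.3, 3.8, 5.7
Average of best = 12.8 / 3 = 4.2667
Raw index = 4.2667 * 0.96 = 4.096
Handicap index = round(4.096, 1) = 4.1

4.1


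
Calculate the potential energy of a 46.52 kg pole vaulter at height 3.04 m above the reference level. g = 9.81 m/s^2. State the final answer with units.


PE = m * g * h
PE = 46.52 * 9.81 * 3.04
PE = 456.3612 * 3.04 = 1387.338 J

1387.338 J


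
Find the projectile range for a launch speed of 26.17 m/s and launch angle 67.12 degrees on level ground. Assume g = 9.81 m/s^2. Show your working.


R = v^2 * sin(2*theta) / g
Convert angle to radians: theta = 67.12 deg = 1.1715 rad
sin(2*theta) = sin(2.3429) = 0.7164
R = 26.17^2 * 0.7164 / 9.81
R = 684.8689 * 0.7164 / 9.81 = 50.0159 m

50.0159 m


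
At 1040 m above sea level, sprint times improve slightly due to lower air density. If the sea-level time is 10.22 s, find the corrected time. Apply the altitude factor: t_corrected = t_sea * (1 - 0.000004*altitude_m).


Correction factor = 1 - 0.000004 * 1040 = 0.99584
t_corrected = t_sea * factor = 10.22 * 0.99584
t_corrected = 10.1775 s

10.1775 s


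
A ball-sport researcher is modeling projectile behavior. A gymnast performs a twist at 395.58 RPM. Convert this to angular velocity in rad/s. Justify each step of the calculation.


omega = RPM * 2 * pi / 60
omega = 395.58 * 2 * 3.14159 / 60
omega = 2485.5024 / 60 = 41.425 rad/s

41.425 rad/s


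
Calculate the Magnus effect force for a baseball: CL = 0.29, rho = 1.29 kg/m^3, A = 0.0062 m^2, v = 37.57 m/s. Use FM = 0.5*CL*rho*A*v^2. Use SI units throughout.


FM = 0.5 * CL * rho * A * v^2
FM = 0.5 * 0.29 * 1.29 * 0.0062 * 37.57^2
v^2 = 1411.5049
FM = 0.5 * 0.29 * 1.29 * 0.0062 * 1411.5049 = 1.6369 N

1.6369 N


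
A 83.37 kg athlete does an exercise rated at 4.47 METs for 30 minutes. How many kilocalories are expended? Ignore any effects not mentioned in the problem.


kcal = MET * mass * time_hr
Convert time: 30 min = 0.5 hr
kcal = 4.47 * 83.37 * 0.5
kcal = 186.332 kcal

186.332 kcal


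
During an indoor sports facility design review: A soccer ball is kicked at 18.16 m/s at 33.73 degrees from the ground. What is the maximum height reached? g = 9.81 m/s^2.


H = (v*sin(theta))^2 / (2*g)
vy = v*sin(theta) = 18.16 * sin(33.73 deg) = 10.0839 m/s
H = vy^2 / (2*g) = 101.6847 / (2*9.81)
H = 101.6847 / 19.62 = 5.1827 m

5.1827 m


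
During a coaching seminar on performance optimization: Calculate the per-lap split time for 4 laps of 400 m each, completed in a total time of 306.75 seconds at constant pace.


Split time = total_time / n_laps = 306.75 / 4
Split time = 76.6875 s per lap

76.6875 s


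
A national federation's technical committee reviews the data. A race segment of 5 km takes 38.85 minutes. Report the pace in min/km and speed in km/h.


Pace = time / distance = 38.85 min / 5 km = 7.77 min/km
Speed = distance / time_in_hours = 5 / 0.6475 hr
Speed = 7.722 km/h

7.77 min/km, 7.722 km/h


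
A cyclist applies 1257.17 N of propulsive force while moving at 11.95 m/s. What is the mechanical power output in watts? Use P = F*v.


P = F * v
P = 1257.17 * 11.95
P = 15023.1815 W

15023.1815 W


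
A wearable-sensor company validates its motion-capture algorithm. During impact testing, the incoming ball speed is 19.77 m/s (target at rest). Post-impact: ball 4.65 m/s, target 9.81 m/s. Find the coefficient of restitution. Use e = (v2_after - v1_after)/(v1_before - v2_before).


e = (v2_after - v1_after) / (v1_before - v2_before)
Numerator = 9.81 - 4.65 = 5.16
Denominator = 19.77 - 0 = 19.77
e = 5.16 / 19.77 = 0.261

0.261


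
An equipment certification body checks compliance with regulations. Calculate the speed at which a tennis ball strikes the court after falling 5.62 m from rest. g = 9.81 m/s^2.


v = sqrt(2 * g * h)
v = sqrt(2 * 9.81 * 5.62)
v = sqrt(110.2644) = 10.5007 m/s

10.5007 m/s


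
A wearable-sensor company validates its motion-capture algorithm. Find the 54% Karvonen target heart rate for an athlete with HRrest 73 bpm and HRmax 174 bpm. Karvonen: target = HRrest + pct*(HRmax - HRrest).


Target = HRrest + pct*(HRmax - HRrest)
Heart rate reserve = HRmax - HRrest = 174 - 73 = 101 bpm
Fraction = 54% = 0.54
Target = 73 + 0.54 * 101
Target = 73 + 54.54 = 127.54 bpm

127.54 bpm


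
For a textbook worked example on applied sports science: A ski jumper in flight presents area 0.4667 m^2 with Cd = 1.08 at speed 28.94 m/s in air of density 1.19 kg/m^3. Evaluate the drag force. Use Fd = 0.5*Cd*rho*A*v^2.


Fd = 0.5 * Cd * rho * A * v^2
Fd = 0.5 * 1.08 * 1.19 * 0.4667 * 28.94^2
v^2 = 837.5236
Fd = 0.5 * 1.08 * 1.19 * 0.4667 * 837.5236 = 251.1745 N

251.1745 N


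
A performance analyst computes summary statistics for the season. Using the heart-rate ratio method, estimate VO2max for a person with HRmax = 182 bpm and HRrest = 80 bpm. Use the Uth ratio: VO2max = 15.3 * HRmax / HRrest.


VO2max = 15.3 * HRmax / HRrest
VO2max = 15.3 * 182 / 80
VO2max = 2784.6 / 80 = 34.8075 mL/kg/min

34.8075 mL/kg/min


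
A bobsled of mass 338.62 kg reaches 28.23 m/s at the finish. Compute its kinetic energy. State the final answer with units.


KE = 0.5 * m * v^2
KE = 0.5 * 338.62 * 28.23^2
KE = 0.5 * 338.62 * 796.9329 = 134928.7093 J

134928.7093 J


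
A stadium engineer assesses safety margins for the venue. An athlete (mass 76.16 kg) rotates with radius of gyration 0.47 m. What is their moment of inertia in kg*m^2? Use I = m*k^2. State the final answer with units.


I = m * k^2
I = 76.16 * 0.47^2
I = 76.16 * 0.2209 = 16.8237 kg*m^2

16.8237 kg*m^2


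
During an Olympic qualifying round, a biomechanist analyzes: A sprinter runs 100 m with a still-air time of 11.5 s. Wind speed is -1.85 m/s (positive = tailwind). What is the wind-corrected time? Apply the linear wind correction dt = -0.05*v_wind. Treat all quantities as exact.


dt = -0.05 * v_wind = -0.05 * -1.85 = 0.0925 s
t_corrected = t_still + dt = 11.5 + (0.0925)
t_corrected = 11.5925 s

11.5925 s


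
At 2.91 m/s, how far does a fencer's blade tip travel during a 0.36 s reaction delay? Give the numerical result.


d = v * t
d = 2.91 * 0.36
d = 1.0476 m

1.0476 m


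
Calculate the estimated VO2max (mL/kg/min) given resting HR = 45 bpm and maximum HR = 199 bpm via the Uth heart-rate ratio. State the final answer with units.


VO2max = 15.3 * HRmax / HRrest
VO2max = 15.3 * 199 / 45
VO2max = 3044.7 / 45 = 67.66 mL/kg/min

67.66 mL/kg/min


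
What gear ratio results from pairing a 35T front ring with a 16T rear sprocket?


GR = front_teeth / rear_teeth
GR = 35 / 16
GR = 2.1875

2.1875


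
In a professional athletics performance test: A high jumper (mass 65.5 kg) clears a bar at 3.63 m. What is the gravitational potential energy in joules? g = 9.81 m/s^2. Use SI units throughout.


PE = m * g * h
PE = 65.5 * 9.81 * 3.63
PE = 642.555 * 3.63 = 2332.4747 J

2332.4747 J


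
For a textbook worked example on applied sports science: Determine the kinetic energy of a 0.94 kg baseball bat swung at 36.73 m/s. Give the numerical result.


KE = 0.5 * m * v^2
KE = 0.5 * 0.94 * 36.73^2
KE = 0.5 * 0.94 * 1349.0929 = 634.0737 J

634.0737 J


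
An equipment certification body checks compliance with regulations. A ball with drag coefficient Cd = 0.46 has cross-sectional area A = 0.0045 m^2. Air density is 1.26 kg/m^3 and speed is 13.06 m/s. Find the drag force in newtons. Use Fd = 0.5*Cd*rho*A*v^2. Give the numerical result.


Fd = 0.5 * Cd * rho * A * v^2
Fd = 0.5 * 0.46 * 1.26 * 0.0045 * 13.06^2
v^2 = 170.5636
Fd = 0.5 * 0.46 * 1.26 * 0.0045 * 170.5636 = 0.2224 N

0.2224 N


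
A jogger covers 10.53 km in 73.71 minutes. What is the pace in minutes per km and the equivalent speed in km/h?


Pace = time / distance = 73.71 min / 10.53 km = 7 min/km
Speed = distance / time_in_hours = 10.53 / 1.2285 hr
Speed = 8.5714 km/h

7 min/km, 8.5714 km/h


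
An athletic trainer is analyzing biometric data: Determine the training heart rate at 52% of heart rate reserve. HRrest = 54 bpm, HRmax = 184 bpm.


Target = HRrest + pct*(HRmax - HRrest)
Heart rate reserve = HRmax - HRrest = 184 - 54 = 130 bpm
Fraction = 52% = 0.52
Target = 54 + 0.52 * 130
Target = 54 + 67.6 = 121.6 bpm

121.6 bpm


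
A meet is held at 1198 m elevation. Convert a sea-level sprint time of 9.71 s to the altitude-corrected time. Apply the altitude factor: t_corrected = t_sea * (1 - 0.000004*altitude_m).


Correction factor = 1 - 0.000004 * 1198 = 0.995208
t_corrected = t_sea * factor = 9.71 * 0.995208
t_corrected = 9.6635 s

9.6635 s


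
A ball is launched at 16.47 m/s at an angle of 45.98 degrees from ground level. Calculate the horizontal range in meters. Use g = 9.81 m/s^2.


R = v^2 * sin(2*theta) / g
Convert angle to radians: theta = 45.98 deg = 0.8025 rad
sin(2*theta) = sin(1.605) = 0.9994
R = 16.47^2 * 0.9994 / 9.81
R = 271.2609 * 0.9994 / 9.81 = 27.6353 m

27.6353 m


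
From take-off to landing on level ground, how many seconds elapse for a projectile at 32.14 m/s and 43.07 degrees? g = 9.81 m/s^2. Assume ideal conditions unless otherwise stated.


T = 2*v*sin(theta)/g
sin(theta) = sin(43.07 deg) = 0.6829
T = 2*32.14*0.6829 / 9.81
T = 43.8963 / 9.81 = 4.4746 s

4.4746 s


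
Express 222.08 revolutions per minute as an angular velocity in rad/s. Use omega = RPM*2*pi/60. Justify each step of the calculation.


omega = RPM * 2 * pi / 60
omega = 222.08 * 2 * 3.14159 / 60
omega = 1395.3698 / 60 = 23.2562 rad/s

23.2562 rad/s


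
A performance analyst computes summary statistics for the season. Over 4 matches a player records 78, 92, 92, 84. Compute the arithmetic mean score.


Average = sum / n
Sum = 346
Average = 346 / 4 = 86.5

86.5


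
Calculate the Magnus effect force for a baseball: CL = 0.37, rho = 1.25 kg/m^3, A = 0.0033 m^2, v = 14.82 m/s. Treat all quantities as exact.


FM = 0.5 * CL * rho * A * v^2
FM = 0.5 * 0.37 * 1.25 * 0.0033 * 14.82^2
v^2 = 219.6324
FM = 0.5 * 0.37 * 1.25 * 0.0033 * 219.6324 = 0.1676 N

0.1676 N


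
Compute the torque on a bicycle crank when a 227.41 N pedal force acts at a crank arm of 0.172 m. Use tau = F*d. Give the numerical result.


tau = F * d
tau = 227.41 * 0.172
tau = 39.1145 N*m

39.1145 N*m


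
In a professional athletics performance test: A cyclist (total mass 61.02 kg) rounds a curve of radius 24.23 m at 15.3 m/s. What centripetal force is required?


Fc = m * v^2 / r
v^2 = 15.3^2 = 234.09
Fc = 61.02 * 234.09 / 24.23
Fc = 14284.1718 / 24.23 = 589.5242 N

589.5242 N


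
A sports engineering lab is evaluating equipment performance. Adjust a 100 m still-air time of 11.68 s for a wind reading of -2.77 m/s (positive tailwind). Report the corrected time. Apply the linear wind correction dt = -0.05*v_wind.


dt = -0.05 * v_wind = -0.05 * -2.77 = 0.1385 s
t_corrected = t_still + dt = 11.68 + (0.1385)
t_corrected = 11.8185 s

11.8185 s


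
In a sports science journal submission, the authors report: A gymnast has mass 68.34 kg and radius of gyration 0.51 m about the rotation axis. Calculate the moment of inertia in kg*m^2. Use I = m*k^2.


I = m * k^2
I = 68.34 * 0.51^2
I = 68.34 * 0.2601 = 17.7752 kg*m^2

17.7752 kg*m^2


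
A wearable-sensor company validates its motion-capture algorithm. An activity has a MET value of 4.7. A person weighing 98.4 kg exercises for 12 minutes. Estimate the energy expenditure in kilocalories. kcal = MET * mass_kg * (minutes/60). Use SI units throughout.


kcal = MET * mass * time_hr
Convert time: 12 min = 0.2 hr
kcal = 4.7 * 98.4 * 0.2
kcal = 92.496 kcal

92.496 kcal


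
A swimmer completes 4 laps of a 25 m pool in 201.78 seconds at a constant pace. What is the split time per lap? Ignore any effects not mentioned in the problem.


Split time = total_time / n_laps = 201.78 / 4
Split time = 50.445 s per lap

50.445 s


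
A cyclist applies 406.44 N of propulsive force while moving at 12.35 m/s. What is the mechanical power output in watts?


P = F * v
P = 406.44 * 12.35
P = 5019.534 W

5019.534 W


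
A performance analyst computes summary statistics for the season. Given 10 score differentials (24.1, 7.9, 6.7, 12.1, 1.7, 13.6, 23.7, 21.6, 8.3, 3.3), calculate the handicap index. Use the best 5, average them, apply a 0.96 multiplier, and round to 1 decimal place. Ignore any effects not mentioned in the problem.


All differentials: 24.1, 7.9, 6.7, 12.1, 1.7, 13.6, 23.7, 21.6, 8.3, 3.3
Sorted: 1.7, 3.3, 6.7, 7.9, 8.3, 12.1, 13.6, 21.6, 23.7, 24.1
Best 5: 1.7, 3.3, 6.7, 7.9, 8.3
Average of best = 27.9 / 5 = 5.58
Raw index = 5.58 * 0.96 = 5.3568
Handicap index = round(5.3568, 1) = 5.4

5.4


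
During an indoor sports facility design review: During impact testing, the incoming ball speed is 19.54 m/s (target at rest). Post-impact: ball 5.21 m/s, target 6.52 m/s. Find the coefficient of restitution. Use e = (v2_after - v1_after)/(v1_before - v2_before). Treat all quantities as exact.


e = (v2_after - v1_after) / (v1_before - v2_before)
Numerator = 6.52 - 5.21 = 1.31
Denominator = 19.54 - 0 = 19.54
e = 1.31 / 19.54 = 0.067

0.067


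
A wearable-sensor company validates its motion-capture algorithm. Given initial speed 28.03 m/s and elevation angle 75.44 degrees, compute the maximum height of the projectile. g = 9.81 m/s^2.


H = (v*sin(theta))^2 / (2*g)
vy = v*sin(theta) = 28.03 * sin(75.44 deg) = 27.1298 m/s
H = vy^2 / (2*g) = 736.0268 / (2*9.81)
H = 736.0268 / 19.62 = 37.5141 m

37.5141 m


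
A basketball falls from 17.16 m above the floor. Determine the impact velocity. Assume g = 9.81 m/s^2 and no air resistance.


v = sqrt(2 * g * h)
v = sqrt(2 * 9.81 * 17.16)
v = sqrt(336.6792) = 18.3488 m/s

18.3488 m/s


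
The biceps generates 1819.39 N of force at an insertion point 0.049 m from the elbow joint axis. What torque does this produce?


tau = F * d
tau = 1819.39 * 0.049
tau = 89.1501 N*m

89.1501 N*m


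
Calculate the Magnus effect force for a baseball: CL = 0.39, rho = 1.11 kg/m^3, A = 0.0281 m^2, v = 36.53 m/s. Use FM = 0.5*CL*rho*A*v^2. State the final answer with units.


FM = 0.5 * CL * rho * A * v^2
FM = 0.5 * 0.39 * 1.11 * 0.0281 * 36.53^2
v^2 = 1334.4409
FM = 0.5 * 0.39 * 1.11 * 0.0281 * 1334.4409 = 8.1164 N

8.1164 N


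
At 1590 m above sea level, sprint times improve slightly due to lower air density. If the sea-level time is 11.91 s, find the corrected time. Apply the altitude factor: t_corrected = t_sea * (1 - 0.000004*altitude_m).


Correction factor = 1 - 0.000004 * 1590 = 0.99364
t_corrected = t_sea * factor = 11.91 * 0.99364
t_corrected = 11.8343 s

11.8343 s


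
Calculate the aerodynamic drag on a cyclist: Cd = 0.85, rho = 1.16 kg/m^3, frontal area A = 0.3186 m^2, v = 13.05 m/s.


Fd = 0.5 * Cd * rho * A * v^2
Fd = 0.5 * 0.85 * 1.16 * 0.3186 * 13.05^2
v^2 = 170.3025
Fd = 0.5 * 0.85 * 1.16 * 0.3186 * 170.3025 = 26.7494 N

26.7494 N


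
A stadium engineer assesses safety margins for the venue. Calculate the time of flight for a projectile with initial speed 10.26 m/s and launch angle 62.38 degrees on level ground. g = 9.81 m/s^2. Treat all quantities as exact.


T = 2*v*sin(theta)/g
sin(theta) = sin(62.38 deg) = 0.886
T = 2*10.26*0.886 / 9.81
T = 18.1816 / 9.81 = 1.8534 s

1.8534 s


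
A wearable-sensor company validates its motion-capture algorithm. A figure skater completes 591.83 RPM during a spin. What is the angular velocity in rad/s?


omega = RPM * 2 * pi / 60
omega = 591.83 * 2 * 3.14159 / 60
omega = 3718.5776 / 60 = 61.9763 rad/s

61.9763 rad/s


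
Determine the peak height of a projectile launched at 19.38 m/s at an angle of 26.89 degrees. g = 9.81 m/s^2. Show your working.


H = (v*sin(theta))^2 / (2*g)
vy = v*sin(theta) = 19.38 * sin(26.89 deg) = 8.7652 m/s
H = vy^2 / (2*g) = 76.8282 / (2*9.81)
H = 76.8282 / 19.62 = 3.9158 m

3.9158 m


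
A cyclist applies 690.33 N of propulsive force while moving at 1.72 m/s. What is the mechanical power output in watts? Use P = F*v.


P = F * v
P = 690.33 * 1.72
P = 1187.3676 W

1187.3676 W


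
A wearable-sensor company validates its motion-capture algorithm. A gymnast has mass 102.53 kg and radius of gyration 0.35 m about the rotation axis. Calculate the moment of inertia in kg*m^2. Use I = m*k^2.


I = m * k^2
I = 102.53 * 0.35^2
I = 102.53 * 0.1225 = 12.5599 kg*m^2

12.5599 kg*m^2


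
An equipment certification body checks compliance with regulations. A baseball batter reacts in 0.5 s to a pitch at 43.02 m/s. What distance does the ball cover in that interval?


d = v * t
d = 43.02 * 0.5
d = 21.51 m

21.51 m


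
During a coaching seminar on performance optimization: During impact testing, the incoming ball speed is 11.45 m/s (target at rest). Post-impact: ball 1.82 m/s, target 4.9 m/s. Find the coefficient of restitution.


e = (v2_after - v1_after) / (v1_before - v2_before)
Numerator = 4.9 - 1.82 = 3.08
Denominator = 11.45 - 0 = 11.45
e = 3.08 / 11.45 = 0.269

0.269


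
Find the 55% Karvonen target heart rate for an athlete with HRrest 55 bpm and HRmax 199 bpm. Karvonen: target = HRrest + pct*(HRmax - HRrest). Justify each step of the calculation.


Target = HRrest + pct*(HRmax - HRrest)
Heart rate reserve = HRmax - HRrest = 199 - 55 = 144 bpm
Fraction = 55% = 0.55
Target = 55 + 0.55 * 144
Target = 55 + 79.2 = 134.2 bpm

134.2 bpm


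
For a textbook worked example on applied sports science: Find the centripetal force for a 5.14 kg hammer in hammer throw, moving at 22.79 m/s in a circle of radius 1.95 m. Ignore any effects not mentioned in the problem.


Fc = m * v^2 / r
v^2 = 22.79^2 = 519.3841
Fc = 5.14 * 519.3841 / 1.95
Fc = 2669.6343 / 1.95 = 1369.0432 N

1369.0432 N


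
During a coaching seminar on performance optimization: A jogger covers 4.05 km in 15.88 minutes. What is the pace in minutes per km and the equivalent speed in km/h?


Pace = time / distance = 15.88 min / 4.05 km = 3.921 min/km
Speed = distance / time_in_hours = 4.05 / 0.2647 hr
Speed = 15.3023 km/h

3.921 min/km, 15.3023 km/h


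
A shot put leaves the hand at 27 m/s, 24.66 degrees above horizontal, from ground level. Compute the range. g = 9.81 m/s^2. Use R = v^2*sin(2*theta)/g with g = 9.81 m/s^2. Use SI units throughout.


R = v^2 * sin(2*theta) / g
Convert angle to radians: theta = 24.66 deg = 0.4304 rad
sin(2*theta) = sin(0.8608) = 0.7584
R = 27^2 * 0.7584 / 9.81
R = 729 * 0.7584 / 9.81 = 56.3553 m

56.3553 m


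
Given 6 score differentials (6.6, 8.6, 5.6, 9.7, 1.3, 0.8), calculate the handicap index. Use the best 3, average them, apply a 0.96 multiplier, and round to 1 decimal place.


All differentials: 6.6, 8.6, 5.6, 9.7, 1.3, 0.8
Sorted: 0.8, 1.3, 5.6, 6.6, 8.6, 9.7
Best 3: 0.8, 1.3, 5.6
Average of best = 7.7 / 3 = 2.5667
Raw index = 2.5667 * 0.96 = 2.464
Handicap index = round(2.464, 1) = 2.5

2.5


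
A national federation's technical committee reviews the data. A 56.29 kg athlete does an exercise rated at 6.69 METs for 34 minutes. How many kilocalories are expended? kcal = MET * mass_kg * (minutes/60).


kcal = MET * mass * time_hr
Convert time: 34 min = 0.5667 hr
kcal = 6.69 * 56.29 * 0.5667
kcal = 213.3954 kcal

213.3954 kcal


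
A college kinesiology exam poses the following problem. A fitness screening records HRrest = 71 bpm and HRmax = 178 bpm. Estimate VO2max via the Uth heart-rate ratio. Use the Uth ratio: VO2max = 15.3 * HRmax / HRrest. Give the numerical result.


VO2max = 15.3 * HRmax / HRrest
VO2max = 15.3 * 178 / 71
VO2max = 2723.4 / 71 = 38.3577 mL/kg/min

38.3577 mL/kg/min


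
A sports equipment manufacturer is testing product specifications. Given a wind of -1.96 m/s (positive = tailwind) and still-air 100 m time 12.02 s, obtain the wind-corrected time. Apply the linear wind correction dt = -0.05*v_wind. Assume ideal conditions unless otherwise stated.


dt = -0.05 * v_wind = -0.05 * -1.96 = 0.098 s
t_corrected = t_still + dt = 12.02 + (0.098)
t_corrected = 12.118 s

12.118 s


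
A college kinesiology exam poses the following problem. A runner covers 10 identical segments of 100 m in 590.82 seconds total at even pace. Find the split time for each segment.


Split time = total_time / n_laps = 590.82 / 10
Split time = 59.082 s per lap

59.082 s


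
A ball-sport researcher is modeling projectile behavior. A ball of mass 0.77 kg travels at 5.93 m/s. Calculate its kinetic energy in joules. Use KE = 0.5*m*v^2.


KE = 0.5 * m * v^2
KE = 0.5 * 0.77 * 5.93^2
KE = 0.5 * 0.77 * 35.1649 = 13.5385 J

13.5385 J


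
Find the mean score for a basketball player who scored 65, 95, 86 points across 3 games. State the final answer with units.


Average = sum / n
Sum = 246
Average = 246 / 3 = 82

82


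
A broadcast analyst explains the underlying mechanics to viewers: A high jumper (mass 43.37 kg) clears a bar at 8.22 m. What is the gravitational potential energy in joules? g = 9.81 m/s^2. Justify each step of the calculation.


PE = m * g * h
PE = 43.37 * 9.81 * 8.22
PE = 425.4597 * 8.22 = 3497.2787 J

3497.2787 J


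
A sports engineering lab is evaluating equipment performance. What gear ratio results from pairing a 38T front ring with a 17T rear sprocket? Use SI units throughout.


GR = front_teeth / rear_teeth
GR = 38 / 17
GR = 2.2353

2.2353


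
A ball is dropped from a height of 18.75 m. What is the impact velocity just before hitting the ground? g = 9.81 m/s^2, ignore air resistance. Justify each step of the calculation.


v = sqrt(2 * g * h)
v = sqrt(2 * 9.81 * 18.75)
v = sqrt(367.875) = 19.1801 m/s

19.1801 m/s


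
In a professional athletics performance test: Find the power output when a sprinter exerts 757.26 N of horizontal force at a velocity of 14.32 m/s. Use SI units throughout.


P = F * v
P = 757.26 * 14.32
P = 10843.9632 W

10843.9632 W


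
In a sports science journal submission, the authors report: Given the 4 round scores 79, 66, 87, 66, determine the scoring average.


Average = sum / n
Sum = 298
Average = 298 / 4 = 74.5

74.5


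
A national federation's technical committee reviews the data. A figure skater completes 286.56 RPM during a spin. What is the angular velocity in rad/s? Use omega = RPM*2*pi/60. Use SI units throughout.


omega = RPM * 2 * pi / 60
omega = 286.56 * 2 * 3.14159 / 60
omega = 1800.5096 / 60 = 30.0085 rad/s

30.0085 rad/s


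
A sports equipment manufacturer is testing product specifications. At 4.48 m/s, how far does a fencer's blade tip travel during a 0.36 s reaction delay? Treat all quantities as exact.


d = v * t
d = 4.48 * 0.36
d = 1.6128 m

1.6128 m


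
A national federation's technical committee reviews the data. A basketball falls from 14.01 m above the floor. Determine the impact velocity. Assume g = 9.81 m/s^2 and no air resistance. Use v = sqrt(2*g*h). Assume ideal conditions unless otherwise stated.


v = sqrt(2 * g * h)
v = sqrt(2 * 9.81 * 14.01)
v = sqrt(274.8762) = 16.5794 m/s

16.5794 m/s


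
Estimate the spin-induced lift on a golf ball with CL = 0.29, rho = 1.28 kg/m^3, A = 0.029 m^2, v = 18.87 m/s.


FM = 0.5 * CL * rho * A * v^2
FM = 0.5 * 0.29 * 1.28 * 0.029 * 18.87^2
v^2 = 356.0769
FM = 0.5 * 0.29 * 1.28 * 0.029 * 356.0769 = 1.9165 N

1.9165 N


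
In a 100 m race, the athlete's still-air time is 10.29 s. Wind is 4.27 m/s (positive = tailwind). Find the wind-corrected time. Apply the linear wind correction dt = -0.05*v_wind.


dt = -0.05 * v_wind = -0.05 * 4.27 = -0.2135 s
t_corrected = t_still + dt = 10.29 + (-0.2135)
t_corrected = 10.0765 s

10.0765 s


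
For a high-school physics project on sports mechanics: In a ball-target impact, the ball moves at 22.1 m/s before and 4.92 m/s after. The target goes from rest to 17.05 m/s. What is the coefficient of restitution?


e = (v2_after - v1_after) / (v1_before - v2_before)
Numerator = 17.05 - 4.92 = 12.13
Denominator = 22.1 - 0 = 22.1
e = 12.13 / 22.1 = 0.5489

0.5489


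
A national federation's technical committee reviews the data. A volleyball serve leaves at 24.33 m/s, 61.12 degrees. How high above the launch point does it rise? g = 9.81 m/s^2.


H = (v*sin(theta))^2 / (2*g)
vy = v*sin(theta) = 24.33 * sin(61.12 deg) = 21.3042 m/s
H = vy^2 / (2*g) = 453.867 / (2*9.81)
H = 453.867 / 19.62 = 23.1329 m

23.1329 m


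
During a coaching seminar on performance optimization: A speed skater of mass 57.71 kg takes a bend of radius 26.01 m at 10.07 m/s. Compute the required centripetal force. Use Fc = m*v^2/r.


Fc = m * v^2 / r
v^2 = 10.07^2 = 101.4049
Fc = 57.71 * 101.4049 / 26.01
Fc = 5852.0768 / 26.01 = 224.9933 N

224.9933 N
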